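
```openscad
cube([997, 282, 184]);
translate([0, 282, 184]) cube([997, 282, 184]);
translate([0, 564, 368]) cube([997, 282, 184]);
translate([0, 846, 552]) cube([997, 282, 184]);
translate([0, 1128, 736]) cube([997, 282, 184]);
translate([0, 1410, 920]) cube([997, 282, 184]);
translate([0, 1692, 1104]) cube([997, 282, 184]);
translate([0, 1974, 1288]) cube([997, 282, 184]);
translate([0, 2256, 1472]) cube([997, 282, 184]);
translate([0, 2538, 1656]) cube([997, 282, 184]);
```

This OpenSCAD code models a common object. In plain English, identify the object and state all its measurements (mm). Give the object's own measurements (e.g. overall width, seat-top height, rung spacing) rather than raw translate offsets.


A straight staircase of 10 solid steps. Each step is 997 mm wide (x), 282 mm deep (y, the going) and 184 mm tall (the rise). The first step rests on the floor; each subsequent step sits one going further in +y and one rise higher in +z, directly behind and above the previous step with no overlap.


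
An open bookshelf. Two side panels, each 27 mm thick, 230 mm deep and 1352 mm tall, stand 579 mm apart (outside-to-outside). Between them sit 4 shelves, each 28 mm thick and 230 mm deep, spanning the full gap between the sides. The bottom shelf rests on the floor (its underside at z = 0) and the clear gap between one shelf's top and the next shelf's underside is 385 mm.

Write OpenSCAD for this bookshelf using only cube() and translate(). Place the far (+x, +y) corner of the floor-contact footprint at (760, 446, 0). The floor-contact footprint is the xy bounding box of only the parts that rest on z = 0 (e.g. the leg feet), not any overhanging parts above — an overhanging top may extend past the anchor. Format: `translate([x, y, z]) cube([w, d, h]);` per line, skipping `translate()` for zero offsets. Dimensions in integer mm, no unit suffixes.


translate([181, 216, 0]) cube([27, 230, 1352]);
translate([733, 216, 0]) cube([27, 230, 1352]);
translate([208, 216, 0]) cube([525, 230, 28]);
translate([208, 216, 413]) cube([525, 230, 28]);
translate([208, 216, 826]) cube([525, 230, 28]);
translate([208, 216, 1239]) cube([525, 230, 28]);


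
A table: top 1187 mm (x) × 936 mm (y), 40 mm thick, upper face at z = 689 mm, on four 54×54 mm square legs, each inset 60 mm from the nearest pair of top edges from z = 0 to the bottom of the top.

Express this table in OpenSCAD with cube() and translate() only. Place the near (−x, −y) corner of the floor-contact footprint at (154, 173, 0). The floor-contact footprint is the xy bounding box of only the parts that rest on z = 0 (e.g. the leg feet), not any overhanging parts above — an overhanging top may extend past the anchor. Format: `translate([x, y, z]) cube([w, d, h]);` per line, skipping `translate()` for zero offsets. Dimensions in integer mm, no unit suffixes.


translate([94, 113, 649]) cube([1187, 936, 40]);
translate([154, 173, 0]) cube([54, 54, 649]);
translate([1167, 173, 0]) cube([54, 54, 649]);
translate([154, 935, 0]) cube([54, 54, 649]);
translate([1167, 935, 0]) cube([54, 54, 649]);


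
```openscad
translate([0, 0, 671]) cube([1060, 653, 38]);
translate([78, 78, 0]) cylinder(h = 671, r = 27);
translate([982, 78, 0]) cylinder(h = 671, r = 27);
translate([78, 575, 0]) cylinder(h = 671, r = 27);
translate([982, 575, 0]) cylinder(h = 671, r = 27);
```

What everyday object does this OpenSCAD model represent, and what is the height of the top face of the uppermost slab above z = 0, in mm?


A table. The table height is 709 mm.

A 1060×653×38 slab sits at z = 671 on four Ø54 mm round legs — a table. The top surface is at 671 + 38 = 709 mm.


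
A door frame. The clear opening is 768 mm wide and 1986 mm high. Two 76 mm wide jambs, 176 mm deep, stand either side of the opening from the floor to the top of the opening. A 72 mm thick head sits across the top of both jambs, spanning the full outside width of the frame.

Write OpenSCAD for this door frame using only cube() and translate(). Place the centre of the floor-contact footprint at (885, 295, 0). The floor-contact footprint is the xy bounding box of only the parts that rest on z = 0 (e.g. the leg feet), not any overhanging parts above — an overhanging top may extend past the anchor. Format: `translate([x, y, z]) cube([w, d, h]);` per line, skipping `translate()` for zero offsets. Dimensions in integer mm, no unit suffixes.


translate([425, 207, 0]) cube([76, 176, 1986]);
translate([1269, 207, 0]) cube([76, 176, 1986]);
translate([425, 207, 1986]) cube([920, 176, 72]);


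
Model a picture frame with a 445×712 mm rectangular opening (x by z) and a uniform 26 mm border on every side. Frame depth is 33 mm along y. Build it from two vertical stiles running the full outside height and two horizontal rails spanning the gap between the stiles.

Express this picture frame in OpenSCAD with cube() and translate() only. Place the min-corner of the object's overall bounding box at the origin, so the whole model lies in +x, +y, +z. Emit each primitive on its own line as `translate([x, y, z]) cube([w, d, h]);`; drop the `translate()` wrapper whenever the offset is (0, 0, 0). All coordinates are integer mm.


cube([26, 33, 764]);
translate([471, 0, 0]) cube([26, 33, 764]);
translate([26, 0, 0]) cube([445, 33, 26]);
translate([26, 0, 738]) cube([445, 33, 26]);


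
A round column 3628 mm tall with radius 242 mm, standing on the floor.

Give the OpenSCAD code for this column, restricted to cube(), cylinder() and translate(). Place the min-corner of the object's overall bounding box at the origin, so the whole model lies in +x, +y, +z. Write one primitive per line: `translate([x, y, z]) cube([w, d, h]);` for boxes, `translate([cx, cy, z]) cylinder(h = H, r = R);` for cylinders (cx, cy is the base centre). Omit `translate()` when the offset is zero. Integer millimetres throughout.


translate([242, 242, 0]) cylinder(h = 3628, r = 242);


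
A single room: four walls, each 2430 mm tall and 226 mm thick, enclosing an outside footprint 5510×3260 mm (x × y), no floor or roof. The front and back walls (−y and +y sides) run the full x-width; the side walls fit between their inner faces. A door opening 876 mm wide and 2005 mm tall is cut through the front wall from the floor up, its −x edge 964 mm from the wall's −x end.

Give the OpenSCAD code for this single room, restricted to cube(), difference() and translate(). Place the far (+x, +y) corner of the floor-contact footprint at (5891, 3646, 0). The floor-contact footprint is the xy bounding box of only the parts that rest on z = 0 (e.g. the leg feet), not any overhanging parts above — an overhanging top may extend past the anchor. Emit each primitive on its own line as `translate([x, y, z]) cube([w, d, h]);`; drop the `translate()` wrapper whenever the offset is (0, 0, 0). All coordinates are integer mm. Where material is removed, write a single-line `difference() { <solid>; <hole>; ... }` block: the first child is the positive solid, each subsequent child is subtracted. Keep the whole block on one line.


difference() { translate([381, 386, 0]) cube([5510, 226, 2430]); translate([1345, 386, 0]) cube([876, 226, 2005]); }
translate([381, 3420, 0]) cube([5510, 226, 2430]);
translate([381, 612, 0]) cube([226, 2808, 2430]);
translate([5665, 612, 0]) cube([226, 2808, 2430]);


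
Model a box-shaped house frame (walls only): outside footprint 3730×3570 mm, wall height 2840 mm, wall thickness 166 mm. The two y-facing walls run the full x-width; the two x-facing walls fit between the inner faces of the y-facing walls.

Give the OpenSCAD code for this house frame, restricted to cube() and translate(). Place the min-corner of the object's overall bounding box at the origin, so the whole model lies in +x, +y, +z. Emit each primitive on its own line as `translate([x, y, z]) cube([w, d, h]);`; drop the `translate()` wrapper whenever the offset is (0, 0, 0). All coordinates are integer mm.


cube([3730, 166, 2840]);
translate([0, 3404, 0]) cube([3730, 166, 2840]);
translate([0, 166, 0]) cube([166, 3238, 2840]);
translate([3564, 166, 0]) cube([166, 3238, 2840]);


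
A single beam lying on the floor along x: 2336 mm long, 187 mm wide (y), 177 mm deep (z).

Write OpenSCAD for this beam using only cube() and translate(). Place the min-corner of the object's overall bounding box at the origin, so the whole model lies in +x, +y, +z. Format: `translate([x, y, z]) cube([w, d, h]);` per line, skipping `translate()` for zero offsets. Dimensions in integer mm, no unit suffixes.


cube([2336, 187, 177]);


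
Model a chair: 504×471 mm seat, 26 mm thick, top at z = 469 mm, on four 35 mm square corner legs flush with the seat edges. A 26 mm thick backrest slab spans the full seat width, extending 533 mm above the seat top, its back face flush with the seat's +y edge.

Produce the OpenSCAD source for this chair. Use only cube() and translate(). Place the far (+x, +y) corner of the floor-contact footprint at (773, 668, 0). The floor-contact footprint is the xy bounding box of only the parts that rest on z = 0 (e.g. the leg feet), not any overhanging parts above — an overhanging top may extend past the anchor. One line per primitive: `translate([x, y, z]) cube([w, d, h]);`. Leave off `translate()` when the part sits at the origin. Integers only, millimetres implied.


translate([269, 197, 443]) cube([504, 471, 26]);
translate([269, 197, 0]) cube([35, 35, 443]);
translate([738, 197, 0]) cube([35, 35, 443]);
translate([269, 633, 0]) cube([35, 35, 443]);
translate([738, 633, 0]) cube([35, 35, 443]);
translate([269, 642, 469]) cube([504, 26, 533]);


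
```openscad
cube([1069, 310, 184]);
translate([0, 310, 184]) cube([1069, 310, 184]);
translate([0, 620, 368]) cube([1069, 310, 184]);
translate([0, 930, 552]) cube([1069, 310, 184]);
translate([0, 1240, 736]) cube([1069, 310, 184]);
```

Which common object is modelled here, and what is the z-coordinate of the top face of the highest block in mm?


A staircase. The total rise is 920 mm.

5 identical blocks, each offset up and back from the previous — a staircase. Each step is 184 mm tall and there are 5 of them, so the total rise is 5 × 184 = 920 mm.


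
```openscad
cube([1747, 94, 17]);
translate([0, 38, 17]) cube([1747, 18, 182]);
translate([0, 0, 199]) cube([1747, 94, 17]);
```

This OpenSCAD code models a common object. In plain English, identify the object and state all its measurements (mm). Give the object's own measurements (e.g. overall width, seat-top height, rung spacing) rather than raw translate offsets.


An I-beam lying along x, 1747 mm long. Overall section height 216 mm. Two flanges 94 mm wide (y) and 17 mm thick, one on the floor and one at the top; a web 18 mm thick runs between them, centred on the flange width.


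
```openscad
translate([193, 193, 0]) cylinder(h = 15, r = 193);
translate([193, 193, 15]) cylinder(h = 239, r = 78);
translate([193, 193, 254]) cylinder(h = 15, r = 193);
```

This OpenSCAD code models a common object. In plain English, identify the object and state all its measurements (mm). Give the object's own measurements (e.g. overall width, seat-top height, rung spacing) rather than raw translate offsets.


A spool: two coaxial disc flanges of radius 193 mm and thickness 15 mm, joined by a core cylinder of radius 78 mm and height 239 mm. The lower flange rests on z = 0 and the three cylinders share a vertical axis.


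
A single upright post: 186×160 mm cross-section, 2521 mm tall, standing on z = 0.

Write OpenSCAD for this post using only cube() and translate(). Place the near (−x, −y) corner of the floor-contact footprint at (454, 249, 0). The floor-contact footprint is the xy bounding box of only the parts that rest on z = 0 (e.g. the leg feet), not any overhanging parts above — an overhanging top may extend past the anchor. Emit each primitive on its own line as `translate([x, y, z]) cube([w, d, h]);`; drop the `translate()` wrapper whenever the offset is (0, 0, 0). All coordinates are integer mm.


translate([454, 249, 0]) cube([186, 160, 2521]);


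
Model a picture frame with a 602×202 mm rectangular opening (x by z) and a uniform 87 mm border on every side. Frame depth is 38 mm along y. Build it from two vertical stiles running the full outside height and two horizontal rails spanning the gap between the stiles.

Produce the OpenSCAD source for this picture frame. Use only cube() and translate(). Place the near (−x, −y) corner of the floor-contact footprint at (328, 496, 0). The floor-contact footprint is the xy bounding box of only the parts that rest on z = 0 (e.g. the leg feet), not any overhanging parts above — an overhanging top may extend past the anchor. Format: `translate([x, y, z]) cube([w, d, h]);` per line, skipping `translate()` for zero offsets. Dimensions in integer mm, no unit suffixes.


translate([328, 496, 0]) cube([87, 38, 376]);
translate([1017, 496, 0]) cube([87, 38, 376]);
translate([415, 496, 0]) cube([602, 38, 87]);
translate([415, 496, 289]) cube([602, 38, 87]);


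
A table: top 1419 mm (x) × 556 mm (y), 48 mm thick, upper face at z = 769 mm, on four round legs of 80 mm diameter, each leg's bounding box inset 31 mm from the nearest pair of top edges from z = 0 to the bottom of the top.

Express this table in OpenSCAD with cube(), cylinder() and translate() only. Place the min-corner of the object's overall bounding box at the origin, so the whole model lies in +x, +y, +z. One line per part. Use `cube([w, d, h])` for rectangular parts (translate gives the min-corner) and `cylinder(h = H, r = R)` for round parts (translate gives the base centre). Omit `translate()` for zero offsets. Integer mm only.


translate([0, 0, 721]) cube([1419, 556, 48]);
translate([71, 71, 0]) cylinder(h = 721, r = 40);
translate([1348, 71, 0]) cylinder(h = 721, r = 40);
translate([71, 485, 0]) cylinder(h = 721, r = 40);
translate([1348, 485, 0]) cylinder(h = 721, r = 40);


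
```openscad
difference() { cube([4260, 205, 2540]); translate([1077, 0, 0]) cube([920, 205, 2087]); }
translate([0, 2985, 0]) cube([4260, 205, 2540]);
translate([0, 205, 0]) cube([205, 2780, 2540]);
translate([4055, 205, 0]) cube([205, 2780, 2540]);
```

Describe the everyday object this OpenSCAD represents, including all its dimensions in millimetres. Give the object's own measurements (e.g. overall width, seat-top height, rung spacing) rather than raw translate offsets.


A single room: four walls, each 2540 mm tall and 205 mm thick, enclosing an outside footprint 4260×3190 mm (x × y), no floor or roof. The front and back walls (−y and +y sides) run the full x-width; the side walls fit between their inner faces. A door opening 920 mm wide and 2087 mm tall is cut through the front wall from the floor up, its −x edge 1077 mm from the wall's −x end.


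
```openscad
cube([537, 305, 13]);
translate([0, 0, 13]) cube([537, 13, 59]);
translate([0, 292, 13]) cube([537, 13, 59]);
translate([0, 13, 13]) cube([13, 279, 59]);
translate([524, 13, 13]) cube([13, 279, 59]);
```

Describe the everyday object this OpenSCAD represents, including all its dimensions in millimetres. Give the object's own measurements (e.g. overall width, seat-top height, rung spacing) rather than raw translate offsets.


An open-topped rectangular box: outside dimensions 537×305×72 mm, with a uniform wall and base thickness of 13 mm. The base is a full 537×305 slab on the floor; four walls sit on top of the base. The front and back walls (the −y and +y sides) span the full width; the two side walls fit between them.


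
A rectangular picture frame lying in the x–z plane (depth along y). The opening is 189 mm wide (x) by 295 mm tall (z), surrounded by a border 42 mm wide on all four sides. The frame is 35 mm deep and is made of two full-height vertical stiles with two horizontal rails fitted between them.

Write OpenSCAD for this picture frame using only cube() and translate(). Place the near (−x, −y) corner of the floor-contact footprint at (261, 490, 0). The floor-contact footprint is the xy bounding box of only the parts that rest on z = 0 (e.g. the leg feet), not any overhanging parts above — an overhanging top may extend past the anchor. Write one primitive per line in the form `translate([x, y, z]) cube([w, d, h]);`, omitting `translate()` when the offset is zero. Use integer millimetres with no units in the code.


translate([261, 490, 0]) cube([42, 35, 379]);
translate([492, 490, 0]) cube([42, 35, 379]);
translate([303, 490, 0]) cube([189, 35, 42]);
translate([303, 490, 337]) cube([189, 35, 42]);


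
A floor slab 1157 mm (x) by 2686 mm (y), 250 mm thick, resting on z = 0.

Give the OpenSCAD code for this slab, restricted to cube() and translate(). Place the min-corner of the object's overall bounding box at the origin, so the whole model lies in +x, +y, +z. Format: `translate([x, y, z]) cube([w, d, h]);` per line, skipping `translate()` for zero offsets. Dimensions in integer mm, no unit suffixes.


cube([1157, 2686, 250]);


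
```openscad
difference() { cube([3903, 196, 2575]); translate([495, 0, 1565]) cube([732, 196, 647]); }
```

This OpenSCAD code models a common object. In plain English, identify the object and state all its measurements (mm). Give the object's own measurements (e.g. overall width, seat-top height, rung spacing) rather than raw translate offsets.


A wall 3903 mm long (x), 196 mm thick (y), 2575 mm tall, with a rectangular window opening cut through it. The opening is 732 mm wide and 647 mm tall; its sill is at z = 1565 mm and its near (−x) edge is 495 mm from the wall's −x end. The opening passes through the full wall thickness.


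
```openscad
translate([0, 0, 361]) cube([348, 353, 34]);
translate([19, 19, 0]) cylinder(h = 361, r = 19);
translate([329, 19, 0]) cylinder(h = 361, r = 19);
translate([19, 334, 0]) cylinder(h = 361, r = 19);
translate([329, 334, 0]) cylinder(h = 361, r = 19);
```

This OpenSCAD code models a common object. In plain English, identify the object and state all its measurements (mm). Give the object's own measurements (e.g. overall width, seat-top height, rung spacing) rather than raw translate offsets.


A simple wooden stool: a rectangular seat 348 mm (x) by 353 mm (y), 34 mm thick, top face at z = 395 mm, on four round legs, each 38 mm in diameter. The legs rest on z = 0, each leg's axis is inset half a diameter from the nearest pair of seat edges (so the leg's bounding box is flush with the corner).


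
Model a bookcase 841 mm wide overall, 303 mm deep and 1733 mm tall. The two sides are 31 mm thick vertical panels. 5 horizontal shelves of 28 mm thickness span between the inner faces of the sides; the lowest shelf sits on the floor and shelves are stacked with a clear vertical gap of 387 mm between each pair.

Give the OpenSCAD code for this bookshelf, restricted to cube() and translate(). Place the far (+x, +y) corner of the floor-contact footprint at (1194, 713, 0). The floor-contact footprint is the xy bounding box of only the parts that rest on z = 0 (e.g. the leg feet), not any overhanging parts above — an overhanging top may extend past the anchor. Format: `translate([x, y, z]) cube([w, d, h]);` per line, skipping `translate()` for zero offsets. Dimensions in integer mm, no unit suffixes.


translate([353, 410, 0]) cube([31, 303, 1733]);
translate([1163, 410, 0]) cube([31, 303, 1733]);
translate([384, 410, 0]) cube([779, 303, 28]);
translate([384, 410, 415]) cube([779, 303, 28]);
translate([384, 410, 830]) cube([779, 303, 28]);
translate([384, 410, 1245]) cube([779, 303, 28]);
translate([384, 410, 1660]) cube([779, 303, 28]);


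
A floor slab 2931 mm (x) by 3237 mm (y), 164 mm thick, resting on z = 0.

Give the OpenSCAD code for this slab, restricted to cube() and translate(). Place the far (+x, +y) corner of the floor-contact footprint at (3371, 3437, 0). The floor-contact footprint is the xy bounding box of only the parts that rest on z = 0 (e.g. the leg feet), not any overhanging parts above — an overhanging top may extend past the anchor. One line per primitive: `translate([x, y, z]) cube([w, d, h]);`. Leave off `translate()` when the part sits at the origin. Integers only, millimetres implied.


translate([440, 200, 0]) cube([2931, 3237, 164]);


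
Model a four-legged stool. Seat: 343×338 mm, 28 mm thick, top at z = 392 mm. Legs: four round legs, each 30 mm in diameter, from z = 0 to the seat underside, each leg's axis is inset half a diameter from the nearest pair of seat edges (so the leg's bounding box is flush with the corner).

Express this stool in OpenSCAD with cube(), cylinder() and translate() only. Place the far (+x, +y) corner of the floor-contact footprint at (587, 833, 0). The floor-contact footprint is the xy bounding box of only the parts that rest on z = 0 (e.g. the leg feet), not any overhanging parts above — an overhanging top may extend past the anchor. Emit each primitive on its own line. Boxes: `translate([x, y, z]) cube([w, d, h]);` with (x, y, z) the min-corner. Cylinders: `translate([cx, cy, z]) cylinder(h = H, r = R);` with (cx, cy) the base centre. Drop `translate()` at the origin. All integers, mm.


translate([244, 495, 364]) cube([343, 338, 28]);
translate([259, 510, 0]) cylinder(h = 364, r = 15);
translate([572, 510, 0]) cylinder(h = 364, r = 15);
translate([259, 818, 0]) cylinder(h = 364, r = 15);
translate([572, 818, 0]) cylinder(h = 364, r = 15);


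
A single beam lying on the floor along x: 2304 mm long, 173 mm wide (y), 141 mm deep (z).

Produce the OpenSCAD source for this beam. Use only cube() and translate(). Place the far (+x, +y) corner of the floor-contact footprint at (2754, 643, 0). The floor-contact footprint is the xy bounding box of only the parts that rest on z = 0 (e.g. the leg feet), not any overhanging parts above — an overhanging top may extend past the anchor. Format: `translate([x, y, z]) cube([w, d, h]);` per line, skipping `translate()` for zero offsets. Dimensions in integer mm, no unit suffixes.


translate([450, 470, 0]) cube([2304, 173, 141]);


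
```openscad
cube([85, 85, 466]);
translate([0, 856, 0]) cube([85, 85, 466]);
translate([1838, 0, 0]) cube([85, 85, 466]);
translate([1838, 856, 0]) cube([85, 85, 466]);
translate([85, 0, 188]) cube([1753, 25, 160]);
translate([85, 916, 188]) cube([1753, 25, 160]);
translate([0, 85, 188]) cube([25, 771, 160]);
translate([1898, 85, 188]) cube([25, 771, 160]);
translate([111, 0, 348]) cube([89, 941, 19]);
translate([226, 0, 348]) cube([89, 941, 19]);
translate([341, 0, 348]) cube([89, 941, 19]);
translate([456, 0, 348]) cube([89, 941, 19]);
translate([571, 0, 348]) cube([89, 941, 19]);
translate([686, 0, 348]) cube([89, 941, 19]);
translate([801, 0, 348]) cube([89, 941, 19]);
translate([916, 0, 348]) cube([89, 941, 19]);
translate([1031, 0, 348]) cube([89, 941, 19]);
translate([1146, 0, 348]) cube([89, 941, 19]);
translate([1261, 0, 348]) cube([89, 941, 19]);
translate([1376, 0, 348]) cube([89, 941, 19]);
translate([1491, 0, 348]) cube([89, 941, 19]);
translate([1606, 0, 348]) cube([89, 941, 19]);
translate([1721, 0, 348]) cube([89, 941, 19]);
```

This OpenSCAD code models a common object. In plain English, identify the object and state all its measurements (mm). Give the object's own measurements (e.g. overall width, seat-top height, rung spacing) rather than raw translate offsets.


A bed frame 1923 mm long (x) by 941 mm wide (y). Four 85×85 mm corner posts, 466 mm tall, at the corners of the footprint. Four rails of 25 mm thickness and 160 mm height run between adjacent posts with their undersides at z = 188 mm, their outer faces flush with the outside of the frame (the two x-running rails run between the posts' inner faces; the two y-running rails run between the posts' inner faces). 15 slats, each 89 mm wide (x) and 19 mm thick, lie across the top of the two x-running rails, running the full 941 mm width of the frame in y; along x they sit between the end posts with a 26 mm gap after the −x posts and between neighbouring slats, leaving 28 mm before the +x posts.


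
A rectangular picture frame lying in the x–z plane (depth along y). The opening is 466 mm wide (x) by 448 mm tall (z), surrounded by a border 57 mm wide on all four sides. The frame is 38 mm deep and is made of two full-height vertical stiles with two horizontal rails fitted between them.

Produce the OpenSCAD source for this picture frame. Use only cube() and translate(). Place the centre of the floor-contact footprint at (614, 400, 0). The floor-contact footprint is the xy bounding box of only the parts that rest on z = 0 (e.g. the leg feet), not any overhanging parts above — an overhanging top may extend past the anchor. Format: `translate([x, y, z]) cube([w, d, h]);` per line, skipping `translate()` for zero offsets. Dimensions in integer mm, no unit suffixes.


translate([324, 381, 0]) cube([57, 38, 562]);
translate([847, 381, 0]) cube([57, 38, 562]);
translate([381, 381, 0]) cube([466, 38, 57]);
translate([381, 381, 505]) cube([466, 38, 57]);


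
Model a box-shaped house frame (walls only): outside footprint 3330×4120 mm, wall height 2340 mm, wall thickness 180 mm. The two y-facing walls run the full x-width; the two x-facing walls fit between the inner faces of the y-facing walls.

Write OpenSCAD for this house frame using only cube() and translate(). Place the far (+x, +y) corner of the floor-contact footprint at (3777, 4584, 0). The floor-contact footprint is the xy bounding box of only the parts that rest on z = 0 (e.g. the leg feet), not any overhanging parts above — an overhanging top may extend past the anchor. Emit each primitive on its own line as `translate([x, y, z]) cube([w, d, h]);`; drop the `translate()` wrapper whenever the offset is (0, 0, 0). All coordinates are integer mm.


translate([447, 464, 0]) cube([3330, 180, 2340]);
translate([447, 4404, 0]) cube([3330, 180, 2340]);
translate([447, 644, 0]) cube([180, 3760, 2340]);
translate([3597, 644, 0]) cube([180, 3760, 2340]);


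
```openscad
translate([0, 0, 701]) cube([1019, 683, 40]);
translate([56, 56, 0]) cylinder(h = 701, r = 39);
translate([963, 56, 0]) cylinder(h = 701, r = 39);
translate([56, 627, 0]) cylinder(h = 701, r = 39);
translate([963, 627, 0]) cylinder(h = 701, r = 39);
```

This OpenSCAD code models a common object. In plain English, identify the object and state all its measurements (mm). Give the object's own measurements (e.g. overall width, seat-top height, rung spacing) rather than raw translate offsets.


A table: top 1019 mm (x) × 683 mm (y), 40 mm thick, upper face at z = 741 mm, on four round legs of 78 mm diameter, each leg's bounding box inset 17 mm from the nearest pair of top edges from z = 0 to the bottom of the top.


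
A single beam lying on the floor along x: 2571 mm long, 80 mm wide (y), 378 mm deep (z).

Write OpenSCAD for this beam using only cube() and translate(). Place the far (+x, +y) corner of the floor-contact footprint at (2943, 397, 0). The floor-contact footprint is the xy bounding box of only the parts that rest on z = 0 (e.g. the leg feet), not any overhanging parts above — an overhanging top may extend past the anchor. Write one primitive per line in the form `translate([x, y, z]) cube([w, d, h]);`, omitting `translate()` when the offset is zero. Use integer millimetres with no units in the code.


translate([372, 317, 0]) cube([2571, 80, 378]);


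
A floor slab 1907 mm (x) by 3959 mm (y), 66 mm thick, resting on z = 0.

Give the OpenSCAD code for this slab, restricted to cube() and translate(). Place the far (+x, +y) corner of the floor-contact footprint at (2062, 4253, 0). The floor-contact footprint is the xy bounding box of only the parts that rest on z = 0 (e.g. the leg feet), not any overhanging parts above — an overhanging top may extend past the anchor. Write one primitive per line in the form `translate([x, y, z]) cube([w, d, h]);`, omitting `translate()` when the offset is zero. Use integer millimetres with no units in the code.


translate([155, 294, 0]) cube([1907, 3959, 66]);


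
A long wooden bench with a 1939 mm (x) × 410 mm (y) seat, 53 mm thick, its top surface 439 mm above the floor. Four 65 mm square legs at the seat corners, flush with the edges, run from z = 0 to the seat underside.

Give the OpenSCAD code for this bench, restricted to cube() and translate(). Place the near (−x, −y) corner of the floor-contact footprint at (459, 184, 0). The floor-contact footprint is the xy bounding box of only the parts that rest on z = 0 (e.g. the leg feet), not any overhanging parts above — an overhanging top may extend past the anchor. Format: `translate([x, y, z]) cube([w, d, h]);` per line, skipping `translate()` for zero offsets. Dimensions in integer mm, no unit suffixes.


// leg_h = 439 − 53 = 386
translate([459, 184, 386]) cube([1939, 410, 53]);
translate([459, 184, 0]) cube([65, 65, 386]);
translate([459, 529, 0]) cube([65, 65, 386]);
translate([2333, 184, 0]) cube([65, 65, 386]);
translate([2333, 529, 0]) cube([65, 65, 386]);


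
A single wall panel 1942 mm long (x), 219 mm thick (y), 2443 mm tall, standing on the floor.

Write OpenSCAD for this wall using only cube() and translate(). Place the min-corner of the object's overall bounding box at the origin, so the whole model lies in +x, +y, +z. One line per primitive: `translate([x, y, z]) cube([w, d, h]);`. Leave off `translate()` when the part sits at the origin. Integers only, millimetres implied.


cube([1942, 219, 2443]);


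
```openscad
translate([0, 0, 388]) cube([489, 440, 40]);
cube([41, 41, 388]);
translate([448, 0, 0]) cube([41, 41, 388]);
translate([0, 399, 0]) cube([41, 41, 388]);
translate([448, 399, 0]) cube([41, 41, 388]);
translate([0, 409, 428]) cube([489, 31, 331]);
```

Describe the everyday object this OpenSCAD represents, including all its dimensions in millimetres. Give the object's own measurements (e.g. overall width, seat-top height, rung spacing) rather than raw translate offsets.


A chair. The seat is a 489×440×40 mm slab with its top at z = 428 mm, on four 41×41 mm corner legs (flush with the seat edges, standing on z = 0). A flat backrest 31 mm thick, 331 mm tall, spans the full seat width and rises from the seat top along its +y edge, rear face flush with the rear of the seat.


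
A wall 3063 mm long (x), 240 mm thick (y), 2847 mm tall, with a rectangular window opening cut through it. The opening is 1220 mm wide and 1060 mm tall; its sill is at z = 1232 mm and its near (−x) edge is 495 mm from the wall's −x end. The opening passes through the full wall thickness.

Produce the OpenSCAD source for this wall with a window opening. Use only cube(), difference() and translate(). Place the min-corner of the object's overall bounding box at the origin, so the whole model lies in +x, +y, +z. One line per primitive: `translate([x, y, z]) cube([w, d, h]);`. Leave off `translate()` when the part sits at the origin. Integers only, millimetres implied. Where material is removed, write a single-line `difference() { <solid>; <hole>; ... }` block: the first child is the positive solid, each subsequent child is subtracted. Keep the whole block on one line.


difference() { cube([3063, 240, 2847]); translate([495, 0, 1232]) cube([1220, 240, 1060]); }


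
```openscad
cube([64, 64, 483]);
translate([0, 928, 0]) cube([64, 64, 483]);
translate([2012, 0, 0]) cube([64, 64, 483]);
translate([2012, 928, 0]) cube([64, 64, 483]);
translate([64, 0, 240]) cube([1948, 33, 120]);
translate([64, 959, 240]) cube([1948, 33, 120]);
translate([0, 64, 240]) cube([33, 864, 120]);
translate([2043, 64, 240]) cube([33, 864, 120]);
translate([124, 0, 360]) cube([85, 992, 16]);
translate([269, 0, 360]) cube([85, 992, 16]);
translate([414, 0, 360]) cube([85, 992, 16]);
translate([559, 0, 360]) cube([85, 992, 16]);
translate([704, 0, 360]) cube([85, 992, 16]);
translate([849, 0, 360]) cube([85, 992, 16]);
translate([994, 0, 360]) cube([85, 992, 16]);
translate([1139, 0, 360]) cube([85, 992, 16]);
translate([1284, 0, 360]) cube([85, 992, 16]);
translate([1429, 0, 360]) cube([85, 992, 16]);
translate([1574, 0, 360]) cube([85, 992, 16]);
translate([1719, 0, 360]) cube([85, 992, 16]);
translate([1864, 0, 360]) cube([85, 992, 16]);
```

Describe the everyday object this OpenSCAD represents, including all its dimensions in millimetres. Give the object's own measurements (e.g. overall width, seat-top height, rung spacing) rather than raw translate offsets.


A bed frame 2076 mm long (x) by 992 mm wide (y). Four 64×64 mm corner posts, 483 mm tall, at the corners of the footprint. Four rails of 33 mm thickness and 120 mm height run between adjacent posts with their undersides at z = 240 mm, their outer faces flush with the outside of the frame (the two x-running rails run between the posts' inner faces; the two y-running rails run between the posts' inner faces). 13 slats, each 85 mm wide (x) and 16 mm thick, lie across the top of the two x-running rails, running the full 992 mm width of the frame in y; along x they sit between the end posts with a 60 mm gap after the −x posts and between neighbouring slats, leaving 63 mm before the +x posts.


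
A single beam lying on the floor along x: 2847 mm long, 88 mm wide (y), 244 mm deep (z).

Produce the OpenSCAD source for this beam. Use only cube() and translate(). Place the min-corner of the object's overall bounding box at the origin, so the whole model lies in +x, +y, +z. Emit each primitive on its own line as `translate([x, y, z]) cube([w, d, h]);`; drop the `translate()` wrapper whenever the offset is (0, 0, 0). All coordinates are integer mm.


cube([2847, 88, 244]);


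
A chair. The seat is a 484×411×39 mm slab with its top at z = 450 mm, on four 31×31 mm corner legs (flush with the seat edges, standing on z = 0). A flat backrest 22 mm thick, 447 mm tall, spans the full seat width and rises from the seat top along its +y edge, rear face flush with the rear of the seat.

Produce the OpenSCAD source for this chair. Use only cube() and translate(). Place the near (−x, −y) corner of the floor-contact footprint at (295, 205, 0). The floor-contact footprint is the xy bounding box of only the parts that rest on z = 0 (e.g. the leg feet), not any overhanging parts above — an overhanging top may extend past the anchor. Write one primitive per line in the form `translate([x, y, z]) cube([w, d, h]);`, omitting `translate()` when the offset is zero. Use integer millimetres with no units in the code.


// leg_h = 450 - 39 = 411
translate([295, 205, 411]) cube([484, 411, 39]);
translate([295, 205, 0]) cube([31, 31, 411]);
translate([748, 205, 0]) cube([31, 31, 411]);
translate([295, 585, 0]) cube([31, 31, 411]);
translate([748, 585, 0]) cube([31, 31, 411]);
translate([295, 594, 450]) cube([484, 22, 447]);


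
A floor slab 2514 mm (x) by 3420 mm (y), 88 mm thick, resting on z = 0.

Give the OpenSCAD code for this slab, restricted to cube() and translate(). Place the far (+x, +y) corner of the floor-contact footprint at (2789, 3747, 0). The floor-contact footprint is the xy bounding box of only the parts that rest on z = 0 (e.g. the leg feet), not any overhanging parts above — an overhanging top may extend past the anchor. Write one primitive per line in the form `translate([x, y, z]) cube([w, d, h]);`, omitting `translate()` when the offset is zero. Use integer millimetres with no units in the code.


translate([275, 327, 0]) cube([2514, 3420, 88]);


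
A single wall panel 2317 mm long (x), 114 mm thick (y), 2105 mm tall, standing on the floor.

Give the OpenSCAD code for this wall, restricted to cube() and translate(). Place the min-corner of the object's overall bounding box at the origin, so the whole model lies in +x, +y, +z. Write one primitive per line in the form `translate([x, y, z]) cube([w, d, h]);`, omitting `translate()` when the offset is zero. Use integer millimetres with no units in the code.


cube([2317, 114, 2105]);


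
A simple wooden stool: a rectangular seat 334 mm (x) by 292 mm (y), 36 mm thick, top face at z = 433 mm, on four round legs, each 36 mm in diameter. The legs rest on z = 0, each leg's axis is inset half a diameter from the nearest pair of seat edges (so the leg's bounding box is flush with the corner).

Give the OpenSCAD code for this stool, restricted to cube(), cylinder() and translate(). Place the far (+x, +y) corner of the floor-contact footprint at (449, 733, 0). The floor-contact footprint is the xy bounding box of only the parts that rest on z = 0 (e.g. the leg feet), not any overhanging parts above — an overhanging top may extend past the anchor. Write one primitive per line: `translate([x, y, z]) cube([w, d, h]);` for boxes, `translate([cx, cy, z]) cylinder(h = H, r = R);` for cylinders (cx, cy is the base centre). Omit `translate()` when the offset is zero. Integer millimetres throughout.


// leg_h = 433 - 36 = 397
translate([115, 441, 397]) cube([334, 292, 36]);
translate([133, 459, 0]) cylinder(h = 397, r = 18);
translate([431, 459, 0]) cylinder(h = 397, r = 18);
translate([133, 715, 0]) cylinder(h = 397, r = 18);
translate([431, 715, 0]) cylinder(h = 397, r = 18);


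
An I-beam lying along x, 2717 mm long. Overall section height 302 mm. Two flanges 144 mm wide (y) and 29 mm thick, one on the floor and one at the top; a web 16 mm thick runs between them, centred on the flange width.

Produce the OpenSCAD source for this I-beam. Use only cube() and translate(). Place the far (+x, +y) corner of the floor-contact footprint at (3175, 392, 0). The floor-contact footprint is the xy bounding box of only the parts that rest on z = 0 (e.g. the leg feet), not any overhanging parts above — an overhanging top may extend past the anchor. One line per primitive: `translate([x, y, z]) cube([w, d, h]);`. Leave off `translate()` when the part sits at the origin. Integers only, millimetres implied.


translate([458, 248, 0]) cube([2717, 144, 29]);
translate([458, 312, 29]) cube([2717, 16, 244]);
translate([458, 248, 273]) cube([2717, 144, 29]);


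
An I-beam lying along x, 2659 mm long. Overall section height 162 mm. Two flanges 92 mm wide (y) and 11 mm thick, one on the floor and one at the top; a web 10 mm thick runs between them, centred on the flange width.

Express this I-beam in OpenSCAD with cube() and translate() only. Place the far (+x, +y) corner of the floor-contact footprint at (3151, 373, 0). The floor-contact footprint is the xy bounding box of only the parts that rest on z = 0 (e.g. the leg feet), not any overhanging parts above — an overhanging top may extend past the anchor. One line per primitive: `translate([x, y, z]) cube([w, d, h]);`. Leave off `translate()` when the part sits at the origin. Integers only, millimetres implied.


translate([492, 281, 0]) cube([2659, 92, 11]);
translate([492, 322, 11]) cube([2659, 10, 140]);
translate([492, 281, 151]) cube([2659, 92, 11]);


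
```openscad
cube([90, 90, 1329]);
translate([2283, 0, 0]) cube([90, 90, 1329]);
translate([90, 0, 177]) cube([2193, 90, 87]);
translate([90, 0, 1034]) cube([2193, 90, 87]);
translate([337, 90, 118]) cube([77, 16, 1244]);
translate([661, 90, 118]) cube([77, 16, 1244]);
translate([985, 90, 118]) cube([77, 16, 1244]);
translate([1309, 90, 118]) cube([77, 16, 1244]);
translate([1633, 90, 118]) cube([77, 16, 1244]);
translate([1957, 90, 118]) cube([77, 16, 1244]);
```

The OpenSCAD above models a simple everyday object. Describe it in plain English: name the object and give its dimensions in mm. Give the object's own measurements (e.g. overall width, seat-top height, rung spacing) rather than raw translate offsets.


A fence section. Two 90×90 mm posts, 1329 mm tall, stand on the floor with a clear span of 2193 mm between their inner faces. Two horizontal rails of 90×87 mm section span the gap between the posts with their undersides at z = 177 mm and z = 1034 mm, flush with the posts' −y face. 6 pickets, each 77 mm wide, 16 mm thick and 1244 mm tall, are fixed to the +y face of the rails with their bottoms at z = 118 mm, spaced across the span with a 247 mm gap after the −x post and between neighbouring pickets, with 249 mm left before the +x post.


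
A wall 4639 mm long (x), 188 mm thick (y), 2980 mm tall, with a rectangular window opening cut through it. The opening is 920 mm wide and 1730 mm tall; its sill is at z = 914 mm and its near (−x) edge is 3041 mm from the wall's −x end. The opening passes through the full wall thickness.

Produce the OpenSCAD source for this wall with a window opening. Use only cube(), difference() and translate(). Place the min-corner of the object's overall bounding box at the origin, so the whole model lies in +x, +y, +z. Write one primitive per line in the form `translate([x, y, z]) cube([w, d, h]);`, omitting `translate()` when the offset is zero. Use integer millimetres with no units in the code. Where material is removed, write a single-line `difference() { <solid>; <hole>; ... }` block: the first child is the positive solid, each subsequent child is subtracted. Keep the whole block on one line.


difference() { cube([4639, 188, 2980]); translate([3041, 0, 914]) cube([920, 188, 1730]); }
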